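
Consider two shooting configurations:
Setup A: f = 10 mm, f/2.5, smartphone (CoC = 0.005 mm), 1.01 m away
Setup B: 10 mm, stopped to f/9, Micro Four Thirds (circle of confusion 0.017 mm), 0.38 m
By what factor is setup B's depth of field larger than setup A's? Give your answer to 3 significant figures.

Setup A: H = 10²/(2.5×0.005) + 10 ≈ 8010.0 mm; DoF = Df − Dn = 1154.29 − 897.78 ≈ 256.51 mm.
Setup B: H = 10²/(9×0.017) + 10 ≈ 663.6 mm; DoF = Df − Dn = 875.78 − 242.64 ≈ 633.14 mm.
Ratio = 633.14 / 256.51 ≈ 2.47.

2.47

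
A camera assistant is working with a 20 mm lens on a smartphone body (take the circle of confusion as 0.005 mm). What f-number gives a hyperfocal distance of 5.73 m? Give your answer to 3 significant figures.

Rearrange H = f²/(N·c) + f for N: N = f² / ((H − f)·c).
N = 20² / ((5730 − 20) × 0.005) = 400 / 28.55 ≈ 14.

f/14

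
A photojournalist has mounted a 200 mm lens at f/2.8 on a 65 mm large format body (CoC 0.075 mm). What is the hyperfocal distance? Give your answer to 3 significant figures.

191 m

Hyperfocal distance H = f²/(N·c) + f = 200²/(2.8 × 0.075) + 200 = 40000/0.21 + 200 ≈ 190676.2 mm ≈ 191 m.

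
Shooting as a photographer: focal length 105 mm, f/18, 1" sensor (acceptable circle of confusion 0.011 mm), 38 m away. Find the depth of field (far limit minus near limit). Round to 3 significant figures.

96.3 m

Hyperfocal distance H = f²/(N·c) + f = 105²/(18 × 0.011) + 105 = 11025/0.198 + 105 ≈ 55786.8 mm ≈ 55.79 m.
Near limit Dn = s·(H − f)/(H + s − 2f) = 38000 × (55786.8 − 105) / (55786.8 + 38000 − 2 × 105) = 38000 × 55681.8 / 93576.8 ≈ 22611 mm.
Far limit Df = s·(H − f)/(H − s) = 38000 × (55786.8 − 105) / (55786.8 − 38000) = 38000 × 55681.8 / 17786.8 ≈ 118959 mm.
Depth of field = Df − Dn = 118959 − 22611 ≈ 96348 mm ≈ 96.3 m.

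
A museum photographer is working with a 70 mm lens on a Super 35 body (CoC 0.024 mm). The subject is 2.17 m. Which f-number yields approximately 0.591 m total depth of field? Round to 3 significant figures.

f/13

Write h = H − f = f²/(N·c). The thin-lens limits are Dn = s·h/(h + (s−f)) and Df = s·h/(h − (s−f)), so DoF = Df − Dn = 2·s·(s−f)·h / (h² − (s−f)²).
That is a quadratic in h: DoF·h² − 2·s·(s−f)·h − DoF·(s−f)² = 0 ⇒ h = (s−f)·(s + √(s² + DoF²)) / DoF = 2100 × (2170 + √(2170² + 591²)) / 591 = 2100 × (2170 + 2249.04) / 591 ≈ 15702 mm.
Then N = f²/(c·h) = 70² / (0.024 × 15702) = 4900 / 376.85 ≈ 13.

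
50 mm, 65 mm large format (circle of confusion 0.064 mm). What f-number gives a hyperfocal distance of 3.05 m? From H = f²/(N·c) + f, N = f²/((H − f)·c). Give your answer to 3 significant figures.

Rearrange H = f²/(N·c) + f for N: N = f² / ((H − f)·c).
N = 50² / ((3050 − 50) × 0.064) = 2500 / 192.0 ≈ 13.

f/13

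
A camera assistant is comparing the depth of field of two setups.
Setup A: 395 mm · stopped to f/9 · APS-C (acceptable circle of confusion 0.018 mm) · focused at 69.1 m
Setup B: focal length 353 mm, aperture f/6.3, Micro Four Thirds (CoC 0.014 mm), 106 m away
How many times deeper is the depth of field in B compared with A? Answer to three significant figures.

1.61

Setup A: H = 395²/(9×0.018) + 395 ≈ 963512.3 mm; DoF = Df − Dn = 74408.0 − 64498.9 ≈ 9909.1 mm.
Setup B: H = 353²/(6.3×0.014) + 353 ≈ 1413153.5 mm; DoF = Df − Dn = 114567 − 98625 ≈ 15942 mm.
Ratio = 15942 / 9909.1 ≈ 1.61.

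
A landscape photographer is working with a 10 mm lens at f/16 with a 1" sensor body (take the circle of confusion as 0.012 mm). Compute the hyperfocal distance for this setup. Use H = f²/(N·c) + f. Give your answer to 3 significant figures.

0.531 m

Hyperfocal distance H = f²/(N·c) + f = 10²/(16 × 0.012) + 10 = 100/0.192 + 10 ≈ 530.8 mm ≈ 0.531 m.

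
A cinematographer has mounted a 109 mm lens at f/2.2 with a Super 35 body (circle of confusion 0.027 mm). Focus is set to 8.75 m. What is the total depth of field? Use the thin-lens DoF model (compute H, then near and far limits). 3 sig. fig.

0.757 m

Hyperfocal distance H = f²/(N·c) + f = 109²/(2.2 × 0.027) + 109 = 11881/0.0594 + 109 ≈ 200125.8 mm ≈ 200.1 m.
Near limit Dn = s·(H − f)/(H + s − 2f) = 8750 × (200125.8 − 109) / (200125.8 + 8750 − 2 × 109) = 8750 × 200016.8 / 208657.8 ≈ 8387.64 mm.
Far limit Df = s·(H − f)/(H − s) = 8750 × (200125.8 − 109) / (200125.8 − 8750) = 8750 × 200016.8 / 191375.8 ≈ 9145.08 mm.
Depth of field = Df − Dn = 9145.08 − 8387.64 ≈ 757.44 mm ≈ 0.757 m.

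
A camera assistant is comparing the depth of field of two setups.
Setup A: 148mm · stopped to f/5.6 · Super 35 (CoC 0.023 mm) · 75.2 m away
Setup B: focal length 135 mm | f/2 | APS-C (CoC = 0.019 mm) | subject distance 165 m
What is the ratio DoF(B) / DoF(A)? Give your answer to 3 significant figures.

1.56

Setup A: H = 148²/(5.6×0.023) + 148 ≈ 170210.1 mm; DoF = Df − Dn = 134603 − 52174 ≈ 82429 mm.
Setup B: H = 135²/(2×0.019) + 135 ≈ 479740.3 mm; DoF = Df − Dn = 251429 − 122791 ≈ 128638 mm.
Ratio = 128638 / 82429 ≈ 1.56.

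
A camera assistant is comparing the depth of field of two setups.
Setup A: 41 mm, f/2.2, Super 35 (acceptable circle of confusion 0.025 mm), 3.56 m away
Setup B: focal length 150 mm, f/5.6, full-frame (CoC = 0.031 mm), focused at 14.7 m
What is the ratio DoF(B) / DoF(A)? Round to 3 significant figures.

Setup A: H = 41²/(2.2×0.025) + 41 ≈ 30604.6 mm; DoF = Df − Dn = 4023.22 − 3192.43 ≈ 830.79 mm.
Setup B: H = 150²/(5.6×0.031) + 150 ≈ 129758.3 mm; DoF = Df − Dn = 16558.9 − 13216.3 ≈ 3342.6 mm.
Ratio = 3342.6 / 830.79 ≈ 4.02.

4.02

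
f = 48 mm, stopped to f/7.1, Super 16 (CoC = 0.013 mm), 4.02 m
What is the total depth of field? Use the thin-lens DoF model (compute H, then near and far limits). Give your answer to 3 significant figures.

1.31 m

Hyperfocal distance H = f²/(N·c) + f = 48²/(7.1 × 0.013) + 48 = 2304/0.0923 + 48 ≈ 25010.1 mm ≈ 25.01 m.
Near limit Dn = s·(H − f)/(H + s − 2f) = 4020 × (25010.1 − 48) / (25010.1 + 4020 − 2 × 48) = 4020 × 24962.1 / 28934.1 ≈ 3468.1 mm.
Far limit Df = s·(H − f)/(H − s) = 4020 × (25010.1 − 48) / (25010.1 − 4020) = 4020 × 24962.1 / 20990.1 ≈ 4780.7 mm.
Depth of field = Df − Dn = 4780.7 − 3468.1 ≈ 1312.6 mm ≈ 1.31 m.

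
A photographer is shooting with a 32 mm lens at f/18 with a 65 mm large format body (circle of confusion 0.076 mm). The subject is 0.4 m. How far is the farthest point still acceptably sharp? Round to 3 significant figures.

Hyperfocal distance H = f²/(N·c) + f = 32²/(18 × 0.076) + 32 = 1024/1.368 + 32 ≈ 780.5 mm ≈ 0.781 m.
Far limit Df = s·(H − f)/(H − s) = 400 × (780.5 − 32) / (780.5 − 400) = 400 × 748.5 / 380.5 ≈ 786.82 mm ≈ 0.787 m.

0.787 m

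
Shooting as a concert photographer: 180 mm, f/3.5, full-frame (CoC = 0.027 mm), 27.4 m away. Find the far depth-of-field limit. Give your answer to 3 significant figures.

29.8 m

Hyperfocal distance H = f²/(N·c) + f = 180²/(3.5 × 0.027) + 180 = 32400/0.0945 + 180 ≈ 343037.1 mm ≈ 343.0 m.
Far limit Df = s·(H − f)/(H − s) = 27400 × (343037.1 − 180) / (343037.1 − 27400) = 27400 × 342857.1 / 315637.1 ≈ 29763 mm ≈ 29.8 m.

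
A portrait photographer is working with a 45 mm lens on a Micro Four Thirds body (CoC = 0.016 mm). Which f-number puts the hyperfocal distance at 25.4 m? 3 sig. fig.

Rearrange H = f²/(N·c) + f for N: N = f² / ((H − f)·c).
N = 45² / ((25400 − 45) × 0.016) = 2025 / 405.7 ≈ 4.99.

f/4.99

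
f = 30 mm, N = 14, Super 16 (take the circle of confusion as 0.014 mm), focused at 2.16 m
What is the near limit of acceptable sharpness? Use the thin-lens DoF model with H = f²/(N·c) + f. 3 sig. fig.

1.48 m

Hyperfocal distance H = f²/(N·c) + f = 30²/(14 × 0.014) + 30 = 900/0.196 + 30 ≈ 4621.8 mm ≈ 4.622 m.
Near limit Dn = s·(H − f)/(H + s − 2f) = 2160 × (4621.8 − 30) / (4621.8 + 2160 − 2 × 30) = 2160 × 4591.8 / 6721.8 ≈ 1475.5 mm ≈ 1.48 m.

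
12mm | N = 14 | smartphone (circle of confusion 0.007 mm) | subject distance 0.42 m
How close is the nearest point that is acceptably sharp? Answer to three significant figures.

329 mm

Hyperfocal distance H = f²/(N·c) + f = 12²/(14 × 0.007) + 12 = 144/0.098 + 12 ≈ 1481.4 mm ≈ 1.481 m.
Near limit Dn = s·(H − f)/(H + s − 2f) = 420 × (1481.4 − 12) / (1481.4 + 420 − 2 × 12) = 420 × 1469.4 / 1877.4 ≈ 328.72 mm.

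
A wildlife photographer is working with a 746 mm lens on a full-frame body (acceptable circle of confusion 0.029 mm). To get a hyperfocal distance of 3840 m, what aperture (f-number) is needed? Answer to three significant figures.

Rearrange H = f²/(N·c) + f for N: N = f² / ((H − f)·c).
N = 746² / ((3840000 − 746) × 0.029) = 556516 / 111338 ≈ 5.

f/5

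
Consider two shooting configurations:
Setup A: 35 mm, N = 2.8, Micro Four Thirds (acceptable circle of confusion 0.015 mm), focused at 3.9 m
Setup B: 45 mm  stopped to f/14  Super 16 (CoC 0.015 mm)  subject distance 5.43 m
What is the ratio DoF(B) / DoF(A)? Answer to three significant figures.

8.38

Setup A: H = 35²/(2.8×0.015) + 35 ≈ 29201.7 mm; DoF = Df − Dn = 4495.8 − 3443.7 ≈ 1052.1 mm.
Setup B: H = 45²/(14×0.015) + 45 ≈ 9687.9 mm; DoF = Df − Dn = 12297.4 − 3484.2 ≈ 8813.2 mm.
Ratio = 8813.2 / 1052.1 ≈ 8.38.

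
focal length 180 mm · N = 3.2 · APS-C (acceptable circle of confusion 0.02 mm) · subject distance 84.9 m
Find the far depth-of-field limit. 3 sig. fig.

102 m

Hyperfocal distance H = f²/(N·c) + f = 180²/(3.2 × 0.02) + 180 = 32400/0.064 + 180 ≈ 506430.0 mm ≈ 506.4 m.
Far limit Df = s·(H − f)/(H − s) = 84900 × (506430.0 − 180) / (506430.0 − 84900) = 84900 × 506250.0 / 421530.0 ≈ 101963 mm ≈ 102 m.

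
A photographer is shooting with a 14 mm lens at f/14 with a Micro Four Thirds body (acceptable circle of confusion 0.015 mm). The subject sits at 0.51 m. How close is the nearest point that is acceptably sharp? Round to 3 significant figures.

Hyperfocal distance H = f²/(N·c) + f = 14²/(14 × 0.015) + 14 = 196/0.21 + 14 ≈ 947.3 mm ≈ 0.947 m.
Near limit Dn = s·(H − f)/(H + s − 2f) = 510 × (947.3 − 14) / (947.3 + 510 − 2 × 14) = 510 × 933.3 / 1429.3 ≈ 333.02 mm.

333 mm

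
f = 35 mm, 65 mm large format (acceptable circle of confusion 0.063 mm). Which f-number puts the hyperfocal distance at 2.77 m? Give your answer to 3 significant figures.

f/7.11

Rearrange H = f²/(N·c) + f for N: N = f² / ((H − f)·c).
N = 35² / ((2770 − 35) × 0.063) = 1225 / 172.3 ≈ 7.11.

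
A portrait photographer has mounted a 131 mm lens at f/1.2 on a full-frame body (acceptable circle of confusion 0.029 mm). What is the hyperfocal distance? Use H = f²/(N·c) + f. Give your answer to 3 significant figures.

493 m

Hyperfocal distance H = f²/(N·c) + f = 131²/(1.2 × 0.029) + 131 = 17161/0.0348 + 131 ≈ 493263.2 mm ≈ 493 m.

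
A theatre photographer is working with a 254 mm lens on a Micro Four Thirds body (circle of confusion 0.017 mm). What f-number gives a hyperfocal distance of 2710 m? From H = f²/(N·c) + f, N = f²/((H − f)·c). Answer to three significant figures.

Rearrange H = f²/(N·c) + f for N: N = f² / ((H − f)·c).
N = 254² / ((2710000 − 254) × 0.017) = 64516 / 46066 ≈ 1.40.

f/1.40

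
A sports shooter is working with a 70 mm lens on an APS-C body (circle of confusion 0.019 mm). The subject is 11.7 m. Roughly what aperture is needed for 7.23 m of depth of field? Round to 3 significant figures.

Write h = H − f = f²/(N·c). The thin-lens limits are Dn = s·h/(h + (s−f)) and Df = s·h/(h − (s−f)), so DoF = Df − Dn = 2·s·(s−f)·h / (h² − (s−f)²).
That is a quadratic in h: DoF·h² − 2·s·(s−f)·h − DoF·(s−f)² = 0 ⇒ h = (s−f)·(s + √(s² + DoF²)) / DoF = 11630 × (11700 + √(11700² + 7230²)) / 7230 = 11630 × (11700 + 13753.7) / 7230 ≈ 40944 mm.
Then N = f²/(c·h) = 70² / (0.019 × 40944) = 4900 / 777.94 ≈ 6.30.

f/6.30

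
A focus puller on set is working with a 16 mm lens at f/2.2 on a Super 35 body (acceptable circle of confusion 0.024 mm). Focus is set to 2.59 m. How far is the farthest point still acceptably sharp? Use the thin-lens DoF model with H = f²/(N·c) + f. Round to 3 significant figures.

5.52 m

Hyperfocal distance H = f²/(N·c) + f = 16²/(2.2 × 0.024) + 16 = 256/0.0528 + 16 ≈ 4864.5 mm ≈ 4.864 m.
Far limit Df = s·(H − f)/(H − s) = 2590 × (4864.5 − 16) / (4864.5 − 2590) = 2590 × 4848.5 / 2274.5 ≈ 5521.1 mm ≈ 5.52 m.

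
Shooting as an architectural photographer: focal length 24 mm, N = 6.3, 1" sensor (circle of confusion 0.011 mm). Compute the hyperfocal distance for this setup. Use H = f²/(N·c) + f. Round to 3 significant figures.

8.34 m

Hyperfocal distance H = f²/(N·c) + f = 24²/(6.3 × 0.011) + 24 = 576/0.0693 + 24 ≈ 8335.7 mm ≈ 8.34 m.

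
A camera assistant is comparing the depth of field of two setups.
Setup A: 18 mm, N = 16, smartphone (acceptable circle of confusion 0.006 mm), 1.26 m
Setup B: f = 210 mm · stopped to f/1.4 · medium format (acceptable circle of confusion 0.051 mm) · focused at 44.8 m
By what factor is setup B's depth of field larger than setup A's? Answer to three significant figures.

Setup A: H = 18²/(16×0.006) + 18 ≈ 3393.0 mm; DoF = Df − Dn = 1993.7 − 921.1 ≈ 1072.6 mm.
Setup B: H = 210²/(1.4×0.051) + 210 ≈ 617857.1 mm; DoF = Df − Dn = 48285.9 − 41783.5 ≈ 6502.4 mm.
Ratio = 6502.4 / 1072.6 ≈ 6.06.

6.06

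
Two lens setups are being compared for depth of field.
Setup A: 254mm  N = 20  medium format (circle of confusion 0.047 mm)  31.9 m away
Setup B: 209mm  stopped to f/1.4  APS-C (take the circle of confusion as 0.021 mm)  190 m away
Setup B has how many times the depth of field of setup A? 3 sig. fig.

Setup A: H = 254²/(20×0.047) + 254 ≈ 68888.0 mm; DoF = Df − Dn = 59193 − 21833 ≈ 37360 mm.
Setup B: H = 209²/(1.4×0.021) + 209 ≈ 1485957.3 mm; DoF = Df − Dn = 217825 − 168478 ≈ 49347 mm.
Ratio = 49347 / 37360 ≈ 1.32.

1.32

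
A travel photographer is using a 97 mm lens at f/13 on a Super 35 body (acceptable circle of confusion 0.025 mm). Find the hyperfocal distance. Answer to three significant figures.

Hyperfocal distance H = f²/(N·c) + f = 97²/(13 × 0.025) + 97 = 9409/0.325 + 97 ≈ 29047.8 mm ≈ 29.0 m.

29.0 m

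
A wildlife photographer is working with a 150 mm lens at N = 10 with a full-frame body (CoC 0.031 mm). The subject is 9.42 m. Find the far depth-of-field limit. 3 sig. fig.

Hyperfocal distance H = f²/(N·c) + f = 150²/(10 × 0.031) + 150 = 22500/0.31 + 150 ≈ 72730.6 mm ≈ 72.73 m.
Far limit Df = s·(H − f)/(H − s) = 9420 × (72730.6 − 150) / (72730.6 − 9420) = 9420 × 72580.6 / 63310.6 ≈ 10799 mm ≈ 10.8 m.

10.8 m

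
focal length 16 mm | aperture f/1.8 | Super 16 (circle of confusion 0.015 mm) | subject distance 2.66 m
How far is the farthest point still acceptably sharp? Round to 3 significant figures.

Hyperfocal distance H = f²/(N·c) + f = 16²/(1.8 × 0.015) + 16 = 256/0.027 + 16 ≈ 9497.5 mm ≈ 9.497 m.
Far limit Df = s·(H − f)/(H − s) = 2660 × (9497.5 − 16) / (9497.5 − 2660) = 2660 × 9481.5 / 6837.5 ≈ 3688.6 mm ≈ 3.69 m.

3.69 m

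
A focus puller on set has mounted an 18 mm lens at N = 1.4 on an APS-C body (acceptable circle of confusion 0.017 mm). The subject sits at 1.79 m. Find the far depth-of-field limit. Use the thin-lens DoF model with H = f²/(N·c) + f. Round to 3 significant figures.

2.06 m

Hyperfocal distance H = f²/(N·c) + f = 18²/(1.4 × 0.017) + 18 = 324/0.0238 + 18 ≈ 13631.4 mm ≈ 13.63 m.
Far limit Df = s·(H − f)/(H − s) = 1790 × (13631.4 − 18) / (13631.4 − 1790) = 1790 × 13613.4 / 11841.4 ≈ 2057.9 mm ≈ 2.06 m.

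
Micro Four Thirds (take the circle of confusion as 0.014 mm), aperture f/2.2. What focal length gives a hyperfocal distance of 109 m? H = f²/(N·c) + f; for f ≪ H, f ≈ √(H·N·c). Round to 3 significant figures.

57.9 mm

From H = f²/(N·c) + f, with f ≪ H: f ≈ √(H·N·c) = √(109000 × 2.2 × 0.014) = √3357.2 ≈ 57.94 mm.
The +f correction barely moves this — solving exactly, f² + N·c·f − N·c·H = 0 ⇒ f = (−N·c + √((N·c)² + 4·N·c·H))/2 = (−0.0308 + √13429)/2 ≈ 57.926 mm, so f ≈ 57.9 mm.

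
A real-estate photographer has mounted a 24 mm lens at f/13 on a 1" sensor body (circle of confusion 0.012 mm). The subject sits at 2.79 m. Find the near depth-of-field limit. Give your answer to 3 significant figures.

1.60 m

Hyperfocal distance H = f²/(N·c) + f = 24²/(13 × 0.012) + 24 = 576/0.156 + 24 ≈ 3716.3 mm ≈ 3.716 m.
Near limit Dn = s·(H − f)/(H + s − 2f) = 2790 × (3716.3 − 24) / (3716.3 + 2790 − 2 × 24) = 2790 × 3692.3 / 6458.3 ≈ 1595.1 mm ≈ 1.60 m.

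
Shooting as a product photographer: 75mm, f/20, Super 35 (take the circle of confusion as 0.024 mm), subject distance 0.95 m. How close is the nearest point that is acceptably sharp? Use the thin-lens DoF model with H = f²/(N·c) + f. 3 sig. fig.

0.884 m

Hyperfocal distance H = f²/(N·c) + f = 75²/(20 × 0.024) + 75 = 5625/0.48 + 75 ≈ 11793.8 mm ≈ 11.79 m.
Near limit Dn = s·(H − f)/(H + s − 2f) = 950 × (11793.8 − 75) / (11793.8 + 950 − 2 × 75) = 950 × 11718.8 / 12593.8 ≈ 884.00 mm ≈ 0.884 m.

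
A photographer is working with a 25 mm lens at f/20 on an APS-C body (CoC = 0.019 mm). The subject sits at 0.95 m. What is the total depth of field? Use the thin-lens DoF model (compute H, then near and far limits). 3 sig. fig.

Hyperfocal distance H = f²/(N·c) + f = 25²/(20 × 0.019) + 25 = 625/0.38 + 25 ≈ 1669.7 mm ≈ 1.670 m.
Near limit Dn = s·(H − f)/(H + s − 2f) = 950 × (1669.7 − 25) / (1669.7 + 950 − 2 × 25) = 950 × 1644.7 / 2569.7 ≈ 608.0 mm.
Far limit Df = s·(H − f)/(H − s) = 950 × (1669.7 − 25) / (1669.7 − 950) = 950 × 1644.7 / 719.7 ≈ 2170.9 mm.
Depth of field = Df − Dn = 2170.9 − 608.0 ≈ 1562.9 mm ≈ 1.56 m.

1.56 m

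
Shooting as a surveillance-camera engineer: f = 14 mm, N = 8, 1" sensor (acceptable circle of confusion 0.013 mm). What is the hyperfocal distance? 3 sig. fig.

Hyperfocal distance H = f²/(N·c) + f = 14²/(8 × 0.013) + 14 = 196/0.104 + 14 ≈ 1898.6 mm ≈ 1.90 m.

1.90 m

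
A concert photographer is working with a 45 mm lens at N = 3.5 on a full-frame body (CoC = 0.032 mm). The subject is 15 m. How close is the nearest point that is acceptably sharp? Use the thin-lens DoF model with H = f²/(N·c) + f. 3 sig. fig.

Hyperfocal distance H = f²/(N·c) + f = 45²/(3.5 × 0.032) + 45 = 2025/0.112 + 45 ≈ 18125.4 mm ≈ 18.13 m.
Near limit Dn = s·(H − f)/(H + s − 2f) = 15000 × (18125.4 − 45) / (18125.4 + 15000 − 2 × 45) = 15000 × 18080.4 / 33035.4 ≈ 8209.5 mm ≈ 8.21 m.

8.21 m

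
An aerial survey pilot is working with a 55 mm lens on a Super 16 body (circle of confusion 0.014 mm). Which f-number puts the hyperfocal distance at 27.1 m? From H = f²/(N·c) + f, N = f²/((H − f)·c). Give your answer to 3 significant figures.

f/7.99

Rearrange H = f²/(N·c) + f for N: N = f² / ((H − f)·c).
N = 55² / ((27100 − 55) × 0.014) = 3025 / 378.6 ≈ 7.99.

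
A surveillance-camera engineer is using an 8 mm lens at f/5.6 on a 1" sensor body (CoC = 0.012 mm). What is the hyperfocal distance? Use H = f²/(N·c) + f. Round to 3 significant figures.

Hyperfocal distance H = f²/(N·c) + f = 8²/(5.6 × 0.012) + 8 = 64/0.0672 + 8 ≈ 960.4 mm ≈ 0.960 m.

0.960 m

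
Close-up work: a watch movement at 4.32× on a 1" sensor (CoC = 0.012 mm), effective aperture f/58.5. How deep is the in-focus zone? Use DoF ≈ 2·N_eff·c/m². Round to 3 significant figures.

0.0752 mm

At magnification m, DoF ≈ 2·N_eff·c/m² = 2 × 58.5 × 0.012 / 4.32² = 1.404 / 18.66 ≈ 0.0752 mm.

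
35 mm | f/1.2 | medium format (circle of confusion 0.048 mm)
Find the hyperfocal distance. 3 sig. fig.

Hyperfocal distance H = f²/(N·c) + f = 35²/(1.2 × 0.048) + 35 = 1225/0.0576 + 35 ≈ 21302.4 mm ≈ 21.3 m.

21.3 m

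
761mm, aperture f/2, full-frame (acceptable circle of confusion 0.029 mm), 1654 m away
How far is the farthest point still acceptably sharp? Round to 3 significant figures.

Hyperfocal distance H = f²/(N·c) + f = 761²/(2 × 0.029) + 761 = 579121/0.058 + 761 ≈ 9985605.8 mm ≈ 9986 m.
Far limit Df = s·(H − f)/(H − s) = 1654000 × (9985605.8 − 761) / (9985605.8 − 1654000) = 1654000 × 9984844.8 / 8331605.8 ≈ 1982203 mm ≈ 1980 m.

1980 m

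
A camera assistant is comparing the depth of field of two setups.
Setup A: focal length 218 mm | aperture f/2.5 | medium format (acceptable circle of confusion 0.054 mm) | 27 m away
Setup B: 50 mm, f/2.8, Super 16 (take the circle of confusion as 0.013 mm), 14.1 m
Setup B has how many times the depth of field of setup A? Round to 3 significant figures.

Setup A: H = 218²/(2.5×0.054) + 218 ≈ 352247.6 mm; DoF = Df − Dn = 29223.3 − 25091.1 ≈ 4132.2 mm.
Setup B: H = 50²/(2.8×0.013) + 50 ≈ 68731.3 mm; DoF = Df − Dn = 17726.2 − 11705.4 ≈ 6020.8 mm.
Ratio = 6020.8 / 4132.2 ≈ 1.46.

1.46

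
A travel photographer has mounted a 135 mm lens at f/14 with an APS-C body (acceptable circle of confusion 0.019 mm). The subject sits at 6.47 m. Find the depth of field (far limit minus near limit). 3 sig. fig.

Hyperfocal distance H = f²/(N·c) + f = 135²/(14 × 0.019) + 135 = 18225/0.266 + 135 ≈ 68650.0 mm ≈ 68.65 m.
Near limit Dn = s·(H − f)/(H + s − 2f) = 6470 × (68650.0 − 135) / (68650.0 + 6470 − 2 × 135) = 6470 × 68515.0 / 74850.0 ≈ 5922.4 mm.
Far limit Df = s·(H − f)/(H − s) = 6470 × (68650.0 − 135) / (68650.0 − 6470) = 6470 × 68515.0 / 62180.0 ≈ 7129.2 mm.
Depth of field = Df − Dn = 7129.2 − 5922.4 ≈ 1206.8 mm ≈ 1.21 m.

1.21 m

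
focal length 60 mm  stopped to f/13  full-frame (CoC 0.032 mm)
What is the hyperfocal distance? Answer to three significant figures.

Hyperfocal distance H = f²/(N·c) + f = 60²/(13 × 0.032) + 60 = 3600/0.416 + 60 ≈ 8713.8 mm ≈ 8.71 m.

8.71 m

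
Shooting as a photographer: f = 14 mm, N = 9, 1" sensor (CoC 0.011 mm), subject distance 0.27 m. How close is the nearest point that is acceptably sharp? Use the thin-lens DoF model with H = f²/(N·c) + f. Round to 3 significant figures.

239 mm

Hyperfocal distance H = f²/(N·c) + f = 14²/(9 × 0.011) + 14 = 196/0.099 + 14 ≈ 1993.8 mm ≈ 1.994 m.
Near limit Dn = s·(H − f)/(H + s − 2f) = 270 × (1993.8 − 14) / (1993.8 + 270 − 2 × 14) = 270 × 1979.8 / 2235.8 ≈ 239.08 mm.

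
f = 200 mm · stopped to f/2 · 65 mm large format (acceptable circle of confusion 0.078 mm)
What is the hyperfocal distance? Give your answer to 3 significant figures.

Hyperfocal distance H = f²/(N·c) + f = 200²/(2 × 0.078) + 200 = 40000/0.156 + 200 ≈ 256610.3 mm ≈ 257 m.

257 m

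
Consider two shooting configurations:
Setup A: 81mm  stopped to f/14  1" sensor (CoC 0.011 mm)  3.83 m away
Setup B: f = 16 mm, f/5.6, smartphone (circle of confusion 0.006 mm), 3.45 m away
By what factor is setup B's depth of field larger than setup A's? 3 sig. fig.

5.75

Setup A: H = 81²/(14×0.011) + 81 ≈ 42684.9 mm; DoF = Df − Dn = 4199.55 − 3520.23 ≈ 679.32 mm.
Setup B: H = 16²/(5.6×0.006) + 16 ≈ 7635.0 mm; DoF = Df − Dn = 6280.9 − 2378.1 ≈ 3902.8 mm.
Ratio = 3902.8 / 679.32 ≈ 5.75.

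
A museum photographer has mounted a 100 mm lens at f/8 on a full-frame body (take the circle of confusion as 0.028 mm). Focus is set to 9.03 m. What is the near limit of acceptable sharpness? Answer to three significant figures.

7.52 m

Hyperfocal distance H = f²/(N·c) + f = 100²/(8 × 0.028) + 100 = 10000/0.224 + 100 ≈ 44742.9 mm ≈ 44.74 m.
Near limit Dn = s·(H − f)/(H + s − 2f) = 9030 × (44742.9 − 100) / (44742.9 + 9030 − 2 × 100) = 9030 × 44642.9 / 53572.9 ≈ 7524.8 mm ≈ 7.52 m.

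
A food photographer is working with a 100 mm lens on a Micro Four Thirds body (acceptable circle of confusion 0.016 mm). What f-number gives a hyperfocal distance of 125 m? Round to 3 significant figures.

f/5

Rearrange H = f²/(N·c) + f for N: N = f² / ((H − f)·c).
N = 100² / ((125000 − 100) × 0.016) = 10000 / 1998 ≈ 5.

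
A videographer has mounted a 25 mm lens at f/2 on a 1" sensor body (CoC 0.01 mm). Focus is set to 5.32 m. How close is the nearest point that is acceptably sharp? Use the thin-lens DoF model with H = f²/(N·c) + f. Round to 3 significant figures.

4.55 m

Hyperfocal distance H = f²/(N·c) + f = 25²/(2 × 0.01) + 25 = 625/0.02 + 25 ≈ 31275.0 mm ≈ 31.27 m.
Near limit Dn = s·(H − f)/(H + s − 2f) = 5320 × (31275.0 − 25) / (31275.0 + 5320 − 2 × 25) = 5320 × 31250.0 / 36545.0 ≈ 4549.2 mm ≈ 4.55 m.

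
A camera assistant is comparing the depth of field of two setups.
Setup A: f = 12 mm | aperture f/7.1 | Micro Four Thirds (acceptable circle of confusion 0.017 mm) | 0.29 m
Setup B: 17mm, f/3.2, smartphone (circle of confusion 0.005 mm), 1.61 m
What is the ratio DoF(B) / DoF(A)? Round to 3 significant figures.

Setup A: H = 12²/(7.1×0.017) + 12 ≈ 1205.0 mm; DoF = Df − Dn = 378.11 − 235.20 ≈ 142.91 mm.
Setup B: H = 17²/(3.2×0.005) + 17 ≈ 18079.5 mm; DoF = Df − Dn = 1765.73 − 1479.52 ≈ 286.21 mm.
Ratio = 286.21 / 142.91 ≈ 2.00.

2.00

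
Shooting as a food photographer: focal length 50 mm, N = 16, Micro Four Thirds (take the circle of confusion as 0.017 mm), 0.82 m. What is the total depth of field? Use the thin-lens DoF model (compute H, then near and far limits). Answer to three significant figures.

Hyperfocal distance H = f²/(N·c) + f = 50²/(16 × 0.017) + 50 = 2500/0.272 + 50 ≈ 9241.2 mm ≈ 9.241 m.
Near limit Dn = s·(H − f)/(H + s − 2f) = 820 × (9241.2 − 50) / (9241.2 + 820 − 2 × 50) = 820 × 9191.2 / 9961.2 ≈ 756.61 mm.
Far limit Df = s·(H − f)/(H − s) = 820 × (9241.2 − 50) / (9241.2 − 820) = 820 × 9191.2 / 8421.2 ≈ 894.98 mm.
Depth of field = Df − Dn = 894.98 − 756.61 ≈ 138.37 mm.

138 mm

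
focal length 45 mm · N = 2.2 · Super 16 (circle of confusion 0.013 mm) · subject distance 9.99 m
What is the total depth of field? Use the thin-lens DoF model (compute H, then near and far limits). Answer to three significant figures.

2.86 m

Hyperfocal distance H = f²/(N·c) + f = 45²/(2.2 × 0.013) + 45 = 2025/0.0286 + 45 ≈ 70849.2 mm ≈ 70.85 m.
Near limit Dn = s·(H − f)/(H + s − 2f) = 9990 × (70849.2 − 45) / (70849.2 + 9990 − 2 × 45) = 9990 × 70804.2 / 80749.2 ≈ 8759.6 mm.
Far limit Df = s·(H − f)/(H − s) = 9990 × (70849.2 − 45) / (70849.2 − 9990) = 9990 × 70804.2 / 60859.2 ≈ 11622.5 mm.
Depth of field = Df − Dn = 11622.5 − 8759.6 ≈ 2862.9 mm ≈ 2.86 m.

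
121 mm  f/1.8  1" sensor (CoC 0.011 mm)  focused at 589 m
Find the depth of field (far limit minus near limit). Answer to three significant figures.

2560 m

Hyperfocal distance H = f²/(N·c) + f = 121²/(1.8 × 0.011) + 121 = 14641/0.0198 + 121 ≈ 739565.4 mm ≈ 739.6 m.
Near limit Dn = s·(H − f)/(H + s − 2f) = 589000 × (739565.4 − 121) / (739565.4 + 589000 − 2 × 121) = 589000 × 739444.4 / 1328323.4 ≈ 327882 mm.
Far limit Df = s·(H − f)/(H − s) = 589000 × (739565.4 − 121) / (739565.4 − 589000) = 589000 × 739444.4 / 150565.4 ≈ 2892648 mm.
Depth of field = Df − Dn = 2892648 − 327882 ≈ 2564766 mm ≈ 2560 m.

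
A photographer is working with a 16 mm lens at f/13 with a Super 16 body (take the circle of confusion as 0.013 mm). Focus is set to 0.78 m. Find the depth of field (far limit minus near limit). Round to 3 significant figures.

Hyperfocal distance H = f²/(N·c) + f = 16²/(13 × 0.013) + 16 = 256/0.169 + 16 ≈ 1530.8 mm ≈ 1.531 m.
Near limit Dn = s·(H − f)/(H + s − 2f) = 780 × (1530.8 − 16) / (1530.8 + 780 − 2 × 16) = 780 × 1514.8 / 2278.8 ≈ 518.5 mm.
Far limit Df = s·(H − f)/(H − s) = 780 × (1530.8 − 16) / (1530.8 − 780) = 780 × 1514.8 / 750.8 ≈ 1573.7 mm.
Depth of field = Df − Dn = 1573.7 − 518.5 ≈ 1055.2 mm ≈ 1.06 m.

1.06 m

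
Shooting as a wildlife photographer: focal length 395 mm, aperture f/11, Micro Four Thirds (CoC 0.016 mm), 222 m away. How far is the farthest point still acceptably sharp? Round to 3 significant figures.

Hyperfocal distance H = f²/(N·c) + f = 395²/(11 × 0.016) + 395 = 156025/0.176 + 395 ≈ 886900.7 mm ≈ 886.9 m.
Far limit Df = s·(H − f)/(H − s) = 222000 × (886900.7 − 395) / (886900.7 − 222000) = 222000 × 886505.7 / 664900.7 ≈ 295990 mm ≈ 296 m.

296 m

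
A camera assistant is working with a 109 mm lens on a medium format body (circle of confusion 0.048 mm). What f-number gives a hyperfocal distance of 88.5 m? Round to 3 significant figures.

Rearrange H = f²/(N·c) + f for N: N = f² / ((H − f)·c).
N = 109² / ((88500 − 109) × 0.048) = 11881 / 4243 ≈ 2.80.

f/2.80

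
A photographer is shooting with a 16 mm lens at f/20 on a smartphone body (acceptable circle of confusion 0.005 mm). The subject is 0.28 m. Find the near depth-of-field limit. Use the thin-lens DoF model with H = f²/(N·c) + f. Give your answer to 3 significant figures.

254 mm

Hyperfocal distance H = f²/(N·c) + f = 16²/(20 × 0.005) + 16 = 256/0.1 + 16 ≈ 2576.0 mm ≈ 2.576 m.
Near limit Dn = s·(H − f)/(H + s − 2f) = 280 × (2576.0 − 16) / (2576.0 + 280 − 2 × 16) = 280 × 2560.0 / 2824.0 ≈ 253.82 mm.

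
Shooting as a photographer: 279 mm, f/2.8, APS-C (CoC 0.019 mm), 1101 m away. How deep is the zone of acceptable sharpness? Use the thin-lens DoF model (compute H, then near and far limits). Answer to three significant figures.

Hyperfocal distance H = f²/(N·c) + f = 279²/(2.8 × 0.019) + 279 = 77841/0.0532 + 279 ≈ 1463455.7 mm ≈ 1463 m.
Near limit Dn = s·(H − f)/(H + s − 2f) = 1101000 × (1463455.7 − 279) / (1463455.7 + 1101000 − 2 × 279) = 1101000 × 1463176.7 / 2563897.7 ≈ 628324 mm.
Far limit Df = s·(H − f)/(H − s) = 1101000 × (1463455.7 − 279) / (1463455.7 − 1101000) = 1101000 × 1463176.7 / 362455.7 ≈ 4444564 mm.
Depth of field = Df − Dn = 4444564 − 628324 ≈ 3816240 mm ≈ 3820 m.

3820 m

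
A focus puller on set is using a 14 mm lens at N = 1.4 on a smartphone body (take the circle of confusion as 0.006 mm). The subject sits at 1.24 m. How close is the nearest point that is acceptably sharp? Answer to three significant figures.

Hyperfocal distance H = f²/(N·c) + f = 14²/(1.4 × 0.006) + 14 = 196/0.0084 + 14 ≈ 23347.3 mm ≈ 23.35 m.
Near limit Dn = s·(H − f)/(H + s − 2f) = 1240 × (23347.3 − 14) / (23347.3 + 1240 − 2 × 14) = 1240 × 23333.3 / 24559.3 ≈ 1178.1 mm ≈ 1.18 m.

1.18 m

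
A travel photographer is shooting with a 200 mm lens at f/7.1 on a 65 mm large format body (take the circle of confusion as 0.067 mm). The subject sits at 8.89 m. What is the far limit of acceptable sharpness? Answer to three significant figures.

9.91 m

Hyperfocal distance H = f²/(N·c) + f = 200²/(7.1 × 0.067) + 200 = 40000/0.4757 + 200 ≈ 84286.6 mm ≈ 84.29 m.
Far limit Df = s·(H − f)/(H − s) = 8890 × (84286.6 − 200) / (84286.6 − 8890) = 8890 × 84086.6 / 75396.6 ≈ 9914.6 mm ≈ 9.91 m.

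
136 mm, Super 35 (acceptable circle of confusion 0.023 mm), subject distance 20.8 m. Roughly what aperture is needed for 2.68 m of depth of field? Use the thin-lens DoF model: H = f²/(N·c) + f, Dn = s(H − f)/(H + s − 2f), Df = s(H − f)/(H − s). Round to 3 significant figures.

f/2.50

Write h = H − f = f²/(N·c). The thin-lens limits are Dn = s·h/(h + (s−f)) and Df = s·h/(h − (s−f)), so DoF = Df − Dn = 2·s·(s−f)·h / (h² − (s−f)²).
That is a quadratic in h: DoF·h² − 2·s·(s−f)·h − DoF·(s−f)² = 0 ⇒ h = (s−f)·(s + √(s² + DoF²)) / DoF = 20664 × (20800 + √(20800² + 2680²)) / 2680 = 20664 × (20800 + 20971.9) / 2680 ≈ 322080 mm.
Then N = f²/(c·h) = 136² / (0.023 × 322080) = 18496 / 7407.8 ≈ 2.50.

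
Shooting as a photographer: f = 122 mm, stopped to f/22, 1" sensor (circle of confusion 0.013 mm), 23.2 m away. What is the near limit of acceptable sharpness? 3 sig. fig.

16.1 m

Hyperfocal distance H = f²/(N·c) + f = 122²/(22 × 0.013) + 122 = 14884/0.286 + 122 ≈ 52164.0 mm ≈ 52.16 m.
Near limit Dn = s·(H − f)/(H + s − 2f) = 23200 × (52164.0 − 122) / (52164.0 + 23200 − 2 × 122) = 23200 × 52042.0 / 75120.0 ≈ 16073 mm ≈ 16.1 m.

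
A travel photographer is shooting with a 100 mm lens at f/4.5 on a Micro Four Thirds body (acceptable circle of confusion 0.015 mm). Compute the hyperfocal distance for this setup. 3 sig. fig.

Hyperfocal distance H = f²/(N·c) + f = 100²/(4.5 × 0.015) + 100 = 10000/0.0675 + 100 ≈ 148248.1 mm ≈ 148 m.

148 m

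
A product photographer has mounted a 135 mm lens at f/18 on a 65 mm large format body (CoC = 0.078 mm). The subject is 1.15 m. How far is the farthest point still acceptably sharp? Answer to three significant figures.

Hyperfocal distance H = f²/(N·c) + f = 135²/(18 × 0.078) + 135 = 18225/1.404 + 135 ≈ 13115.8 mm ≈ 13.12 m.
Far limit Df = s·(H − f)/(H − s) = 1150 × (13115.8 − 135) / (13115.8 − 1150) = 1150 × 12980.8 / 11965.8 ≈ 1247.5 mm ≈ 1.25 m.

1.25 m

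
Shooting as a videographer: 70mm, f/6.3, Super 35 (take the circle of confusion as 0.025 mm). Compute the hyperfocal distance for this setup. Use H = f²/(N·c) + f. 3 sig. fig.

Hyperfocal distance H = f²/(N·c) + f = 70²/(6.3 × 0.025) + 70 = 4900/0.1575 + 70 ≈ 31181.1 mm ≈ 31.2 m.

31.2 m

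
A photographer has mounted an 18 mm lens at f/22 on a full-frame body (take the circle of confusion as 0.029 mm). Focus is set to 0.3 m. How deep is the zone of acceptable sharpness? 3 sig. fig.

482 mm

Hyperfocal distance H = f²/(N·c) + f = 18²/(22 × 0.029) + 18 = 324/0.638 + 18 ≈ 525.8 mm ≈ 0.526 m.
Near limit Dn = s·(H − f)/(H + s − 2f) = 300 × (525.8 − 18) / (525.8 + 300 − 2 × 18) = 300 × 507.8 / 789.8 ≈ 192.89 mm.
Far limit Df = s·(H − f)/(H − s) = 300 × (525.8 − 18) / (525.8 − 300) = 300 × 507.8 / 225.8 ≈ 674.61 mm.
Depth of field = Df − Dn = 674.61 − 192.89 ≈ 481.72 mm.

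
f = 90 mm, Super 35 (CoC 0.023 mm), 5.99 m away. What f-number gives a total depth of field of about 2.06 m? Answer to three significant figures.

f/9.98

Write h = H − f = f²/(N·c). The thin-lens limits are Dn = s·h/(h + (s−f)) and Df = s·h/(h − (s−f)), so DoF = Df − Dn = 2·s·(s−f)·h / (h² − (s−f)²).
That is a quadratic in h: DoF·h² − 2·s·(s−f)·h − DoF·(s−f)² = 0 ⇒ h = (s−f)·(s + √(s² + DoF²)) / DoF = 5900 × (5990 + √(5990² + 2060²)) / 2060 = 5900 × (5990 + 6334.33) / 2060 ≈ 35298 mm.
Then N = f²/(c·h) = 90² / (0.023 × 35298) = 8100 / 811.85 ≈ 9.98.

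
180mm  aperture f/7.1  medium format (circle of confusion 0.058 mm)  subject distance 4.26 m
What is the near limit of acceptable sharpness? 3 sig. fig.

Hyperfocal distance H = f²/(N·c) + f = 180²/(7.1 × 0.058) + 180 = 32400/0.4118 + 180 ≈ 78859.0 mm ≈ 78.86 m.
Near limit Dn = s·(H − f)/(H + s − 2f) = 4260 × (78859.0 − 180) / (78859.0 + 4260 − 2 × 180) = 4260 × 78679.0 / 82759.0 ≈ 4050.0 mm ≈ 4.05 m.

4.05 m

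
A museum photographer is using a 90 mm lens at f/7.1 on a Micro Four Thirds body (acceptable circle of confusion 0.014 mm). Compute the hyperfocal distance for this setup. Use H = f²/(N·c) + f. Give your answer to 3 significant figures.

81.6 m

Hyperfocal distance H = f²/(N·c) + f = 90²/(7.1 × 0.014) + 90 = 8100/0.0994 + 90 ≈ 81578.9 mm ≈ 81.6 m.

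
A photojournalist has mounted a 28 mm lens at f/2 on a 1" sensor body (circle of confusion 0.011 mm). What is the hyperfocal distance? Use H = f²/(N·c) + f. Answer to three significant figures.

Hyperfocal distance H = f²/(N·c) + f = 28²/(2 × 0.011) + 28 = 784/0.022 + 28 ≈ 35664.4 mm ≈ 35.7 m.

35.7 m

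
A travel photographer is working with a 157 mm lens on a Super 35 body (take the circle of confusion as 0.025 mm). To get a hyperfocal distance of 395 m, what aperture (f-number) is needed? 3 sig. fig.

Rearrange H = f²/(N·c) + f for N: N = f² / ((H − f)·c).
N = 157² / ((395000 − 157) × 0.025) = 24649 / 9871 ≈ 2.50.

f/2.50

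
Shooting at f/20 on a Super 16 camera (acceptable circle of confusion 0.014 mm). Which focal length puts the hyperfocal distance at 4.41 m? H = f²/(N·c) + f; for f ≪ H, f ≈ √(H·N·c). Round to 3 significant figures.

From H = f²/(N·c) + f, with f ≪ H: f ≈ √(H·N·c) = √(4410 × 20 × 0.014) = √1234.8 ≈ 35.14 mm.
Exact: f² + N·c·f − N·c·H = 0 ⇒ f = (−N·c + √((N·c)² + 4·N·c·H))/2 = (−0.28 + √4939.3)/2 ≈ 35.000 mm ≈ 35.0 mm.

35.0 mm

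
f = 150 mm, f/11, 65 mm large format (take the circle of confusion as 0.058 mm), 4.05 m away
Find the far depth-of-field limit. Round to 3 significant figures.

Hyperfocal distance H = f²/(N·c) + f = 150²/(11 × 0.058) + 150 = 22500/0.638 + 150 ≈ 35416.5 mm ≈ 35.42 m.
Far limit Df = s·(H − f)/(H − s) = 4050 × (35416.5 − 150) / (35416.5 − 4050) = 4050 × 35266.5 / 31366.5 ≈ 4553.6 mm ≈ 4.55 m.

4.55 m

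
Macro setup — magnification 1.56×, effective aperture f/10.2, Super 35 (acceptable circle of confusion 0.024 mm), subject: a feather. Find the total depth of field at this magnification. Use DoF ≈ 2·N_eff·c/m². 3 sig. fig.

At magnification m, DoF ≈ 2·N_eff·c/m² = 2 × 10.2 × 0.024 / 1.56² = 0.4896 / 2.434 ≈ 0.201 mm.

0.201 mm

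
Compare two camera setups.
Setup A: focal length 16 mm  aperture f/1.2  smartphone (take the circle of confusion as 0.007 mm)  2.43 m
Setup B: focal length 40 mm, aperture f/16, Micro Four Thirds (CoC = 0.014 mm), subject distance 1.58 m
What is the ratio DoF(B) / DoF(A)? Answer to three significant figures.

Setup A: H = 16²/(1.2×0.007) + 16 ≈ 30492.2 mm; DoF = Df − Dn = 2639.04 − 2251.65 ≈ 387.39 mm.
Setup B: H = 40²/(16×0.014) + 40 ≈ 7182.9 mm; DoF = Df − Dn = 2014.28 − 1299.77 ≈ 714.51 mm.
Ratio = 714.51 / 387.39 ≈ 1.84.

1.84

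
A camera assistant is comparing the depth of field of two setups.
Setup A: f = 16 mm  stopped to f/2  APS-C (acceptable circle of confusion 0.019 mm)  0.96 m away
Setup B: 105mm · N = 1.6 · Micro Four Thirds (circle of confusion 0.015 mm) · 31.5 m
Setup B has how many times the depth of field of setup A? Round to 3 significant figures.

15.8

Setup A: H = 16²/(2×0.019) + 16 ≈ 6752.8 mm; DoF = Df − Dn = 1116.44 − 842.01 ≈ 274.43 mm.
Setup B: H = 105²/(1.6×0.015) + 105 ≈ 459480.0 mm; DoF = Df − Dn = 33810.7 − 29484.9 ≈ 4325.8 mm.
Ratio = 4325.8 / 274.43 ≈ 15.8.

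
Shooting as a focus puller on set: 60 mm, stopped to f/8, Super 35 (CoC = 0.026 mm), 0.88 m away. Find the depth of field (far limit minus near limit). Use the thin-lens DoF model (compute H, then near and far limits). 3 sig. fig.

Hyperfocal distance H = f²/(N·c) + f = 60²/(8 × 0.026) + 60 = 3600/0.208 + 60 ≈ 17367.7 mm ≈ 17.37 m.
Near limit Dn = s·(H − f)/(H + s − 2f) = 880 × (17367.7 − 60) / (17367.7 + 880 − 2 × 60) = 880 × 17307.7 / 18127.7 ≈ 840.193 mm.
Far limit Df = s·(H − f)/(H − s) = 880 × (17367.7 − 60) / (17367.7 − 880) = 880 × 17307.7 / 16487.7 ≈ 923.766 mm.
Depth of field = Df − Dn = 923.766 − 840.193 ≈ 83.573 mm.

83.6 mm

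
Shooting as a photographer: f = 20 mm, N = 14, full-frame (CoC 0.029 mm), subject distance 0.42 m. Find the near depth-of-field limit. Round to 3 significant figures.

Hyperfocal distance H = f²/(N·c) + f = 20²/(14 × 0.029) + 20 = 400/0.406 + 20 ≈ 1005.2 mm ≈ 1.005 m.
Near limit Dn = s·(H − f)/(H + s − 2f) = 420 × (1005.2 − 20) / (1005.2 + 420 − 2 × 20) = 420 × 985.2 / 1385.2 ≈ 298.72 mm.

299 mm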